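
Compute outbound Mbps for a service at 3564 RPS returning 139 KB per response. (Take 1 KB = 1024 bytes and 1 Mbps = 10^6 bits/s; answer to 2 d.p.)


Formula: Mbps = payload_bytes * RPS * 8 / 1e6
Payload per request = 139 KB = 139 * 1024 = 142336 bytes
Total bytes/sec = 142336 * 3564 = 507285504
Total bits/sec = 507285504 * 8 = 4058284032
Mbps = 4058284032 / 1e6 = 4058.28

4058.28 Mbps


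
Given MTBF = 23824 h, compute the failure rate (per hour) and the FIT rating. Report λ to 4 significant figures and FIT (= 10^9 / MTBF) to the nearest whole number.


Formula: λ = 1 / MTBF; FIT = λ × 1e9 = 1e9 / MTBF
λ = 1 / 23824 ≈ 4.197e-05 failures/hour
FIT = 1e9 / 23824 ≈ 41974 failures per 1e9 hours (nearest whole number)

λ = 4.197e-05 /h, FIT = 41974


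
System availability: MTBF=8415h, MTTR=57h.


Availability = MTBF / (MTBF + MTTR)
Availability = 8415 / (8415 + 57)
Availability = 8415 / 8472
Availability = 99.3272%

99.3272%


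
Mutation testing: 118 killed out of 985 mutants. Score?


Mutation score = killed / total * 100
Mutation score = 118 / 985 * 100
Mutation score = 11.98%

11.98%


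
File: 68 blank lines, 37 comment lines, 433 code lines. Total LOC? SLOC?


Total LOC = blank + comment + code
Total LOC = 68 + 37 + 433 = 538
SLOC (source only) = code = 433

Total LOC: 538, SLOC: 433


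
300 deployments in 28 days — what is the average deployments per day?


Formula: deployments per day = releases / days
= 300 / 28
= 10.714 deploys/day
(equivalently, 75.0 deploys/week)

10.714 deploys/day


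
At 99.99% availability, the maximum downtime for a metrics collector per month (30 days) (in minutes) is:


Formula: allowed downtime = period * (100 - SLA) / 100
Period (month (30 days)) = 43200 minutes
Unavailability fraction = (100 - 99.99) / 100
Allowed downtime = 43200 * (100 - 99.99) / 100
Allowed downtime = 4.32 minutes

4.32 minutes


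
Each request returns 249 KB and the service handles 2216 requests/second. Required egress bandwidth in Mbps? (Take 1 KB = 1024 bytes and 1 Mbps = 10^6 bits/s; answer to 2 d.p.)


Formula: Mbps = payload_bytes * RPS * 8 / 1e6
Payload per request = 249 KB = 249 * 1024 = 254976 bytes
Total bytes/sec = 254976 * 2216 = 565026816
Total bits/sec = 565026816 * 8 = 4520214528
Mbps = 4520214528 / 1e6 = 4520.21

4520.21 Mbps


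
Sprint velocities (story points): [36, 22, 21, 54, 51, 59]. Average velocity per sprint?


Formula: Avg velocity = Total points / Number of sprints
Points: [36, 22, 21, 54, 51, 59]
Sum = 36 + 22 + 21 + 54 + 51 + 59 = 243
Avg velocity = 243 / 6 = 40.5 points/sprint

40.5 points/sprint


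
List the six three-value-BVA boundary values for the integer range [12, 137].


Range: [12, 137]
Boundaries: just below min, min, min+1, max-1, max, just above max
Values: [11, 12, 13, 136, 137, 138]

[11, 12, 13, 136, 137, 138]


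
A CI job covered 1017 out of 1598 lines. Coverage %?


Coverage = covered / total * 100
Coverage = 1017 / 1598 * 100
Coverage = 63.64%

63.64%


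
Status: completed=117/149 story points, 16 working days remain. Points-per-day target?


Formula: Required rate = Remaining points / Days left
Remaining = 149 - 117 = 32 points
Required rate = 32 / 16 = 2.0 points/day

2.0 points/day


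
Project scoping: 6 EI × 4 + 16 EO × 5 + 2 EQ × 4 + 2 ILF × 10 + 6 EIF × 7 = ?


UFP = EI*4 + EO*5 + EQ*4 + ILF*10 + EIF*7
UFP = 6*4 + 16*5 + 2*4 + 2*10 + 6*7
UFP = 24 + 80 + 8 + 20 + 42
UFP = 174

174


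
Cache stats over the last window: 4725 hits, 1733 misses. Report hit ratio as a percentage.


Formula: hit rate = hits / (hits + misses) * 100
hit rate = 4725 / (4725 + 1733) * 100
hit rate = 4725 / 6458 * 100
hit rate = 73.17%

73.17%


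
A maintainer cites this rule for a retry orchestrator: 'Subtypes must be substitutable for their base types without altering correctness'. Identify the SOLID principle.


This describes the Liskov Substitution Principle (LSP)

Liskov Substitution Principle (LSP)


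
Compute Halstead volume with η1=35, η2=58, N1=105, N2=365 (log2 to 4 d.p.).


Formula: V = N * log2(η), where N = N1 + N2 and η = η1 + η2
η = 35 + 58 = 93
N = 105 + 365 = 470
log2(93) ≈ 6.5392
V = 470 * 6.5392 = 3073.42

3073.42


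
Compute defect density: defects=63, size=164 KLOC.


Defect density = defects / KLOC
Defect density = 63 / 164
Defect density = 0.384 defects/KLOC

0.384 defects/KLOC


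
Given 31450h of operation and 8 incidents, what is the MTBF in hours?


Formula: MTBF = Total operating time / Number of failures
MTBF = 31450 / 8
MTBF = 3931.25 hours

3931.25 hours


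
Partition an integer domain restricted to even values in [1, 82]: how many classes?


Constraint: even integers in [1, 82]
Class 1: x < 1 — out-of-range invalid
Class 2: x in [1,82] but odd — wrong type invalid
Class 3: x in [1,82] and even — valid
Class 4: x > 82 — out-of-range invalid
Total equivalence classes: 4

4 equivalence classes


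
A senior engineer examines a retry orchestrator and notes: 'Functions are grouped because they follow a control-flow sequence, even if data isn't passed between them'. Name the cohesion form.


Reasoning: Grouped by order of execution within a routine, not by data flow
Type: Procedural cohesion

Procedural cohesion


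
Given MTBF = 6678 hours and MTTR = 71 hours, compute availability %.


Availability = MTBF / (MTBF + MTTR)
Availability = 6678 / (6678 + 71)
Availability = 6678 / 6749
Availability = 98.948%

98.948%


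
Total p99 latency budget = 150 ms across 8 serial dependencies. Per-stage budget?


Formula: per_stage = total_budget / stages
per_stage = 150 / 8
per_stage = 18.75 ms

18.75 ms


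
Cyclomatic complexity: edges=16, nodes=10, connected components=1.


Formula: V(G) = E - N + 2P
V(G) = 16 - 10 + 2*1
V(G) = 6 + 2
V(G) = 8

8


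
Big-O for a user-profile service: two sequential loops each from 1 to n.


Reasoning: sequential dominates: O(n) + O(n) = O(n)
Complexity: O(n)

O(n)


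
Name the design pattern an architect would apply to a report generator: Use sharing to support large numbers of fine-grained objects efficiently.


This matches the Flyweight pattern

Flyweight


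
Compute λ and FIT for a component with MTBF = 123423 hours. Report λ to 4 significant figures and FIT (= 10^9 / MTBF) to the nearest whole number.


Formula: λ = 1 / MTBF; FIT = λ × 1e9 = 1e9 / MTBF
λ = 1 / 123423 ≈ 8.102e-06 failures/hour
FIT = 1e9 / 123423 ≈ 8102 failures per 1e9 hours (nearest whole number)

λ = 8.102e-06 /h, FIT = 8102


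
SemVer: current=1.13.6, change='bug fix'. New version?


Current: 1.13.6
Change category: 'bug fix' → patch bump
SemVer rule: patch bump → increment PATCH (MAJOR and MINOR unchanged)
New: 1.13.7

1.13.7


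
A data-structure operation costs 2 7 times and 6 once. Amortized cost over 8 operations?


Formula: Amortized cost = Total cost / Operations
Total cost = (7 * 2) + (1 * 6)
Total cost = 14 + 6 = 20
Amortized = 20 / 8 = 2.5

2.5


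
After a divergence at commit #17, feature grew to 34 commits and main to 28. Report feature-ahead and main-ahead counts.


Common ancestor: commit #17
feature commits after divergence: 34 - 17 = 17
main commits after divergence: 28 - 17 = 11
feature is 17 commits ahead of main
main is 11 commits ahead of feature

feature ahead: 17, main ahead: 11


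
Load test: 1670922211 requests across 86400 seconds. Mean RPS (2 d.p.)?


Formula: throughput = requests / seconds
throughput = 1670922211 / 86400
throughput = 19339.38 requests/second

19339.38 requests/second


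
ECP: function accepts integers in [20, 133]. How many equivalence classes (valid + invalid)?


Valid range: [20, 133]
Class 1: x < 20 — invalid
Class 2: 20 ≤ x ≤ 133 — valid
Class 3: x > 133 — invalid
Total equivalence classes: 3

3 equivalence classes


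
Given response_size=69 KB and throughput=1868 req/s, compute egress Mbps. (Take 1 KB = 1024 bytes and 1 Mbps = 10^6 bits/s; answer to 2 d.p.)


Formula: Mbps = payload_bytes * RPS * 8 / 1e6
Payload per request = 69 KB = 69 * 1024 = 70656 bytes
Total bytes/sec = 70656 * 1868 = 131985408
Total bits/sec = 131985408 * 8 = 1055883264
Mbps = 1055883264 / 1e6 = 1055.88

1055.88 Mbps


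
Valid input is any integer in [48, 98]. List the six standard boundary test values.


Range: [48, 98]
Boundaries: just below min, min, min+1, max-1, max, just above max
Values: [47, 48, 49, 97, 98, 99]

[47, 48, 49, 97, 98, 99]


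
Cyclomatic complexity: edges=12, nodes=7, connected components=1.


Formula: V(G) = E - N + 2P
V(G) = 12 - 7 + 2*1
V(G) = 5 + 2
V(G) = 7

7


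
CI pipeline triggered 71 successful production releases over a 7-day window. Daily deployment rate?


Formula: deployments per day = releases / days
= 71 / 7
= 10.143 deploys/day
(equivalently, 71.0 deploys/week)

10.143 deploys/day


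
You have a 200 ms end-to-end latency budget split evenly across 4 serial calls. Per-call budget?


Formula: per_stage = total_budget / stages
per_stage = 200 / 4
per_stage = 50.0 ms

50.0 ms


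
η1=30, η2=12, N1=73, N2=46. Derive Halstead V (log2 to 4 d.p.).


Formula: V = N * log2(η), where N = N1 + N2 and η = η1 + η2
η = 30 + 12 = 42
N = 73 + 46 = 119
log2(42) ≈ 5.3923
V = 119 * 5.3923 = 641.68

641.68


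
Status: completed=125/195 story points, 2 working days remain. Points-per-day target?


Formula: Required rate = Remaining points / Days left
Remaining = 195 - 125 = 70 points
Required rate = 70 / 2 = 35.0 points/day

35.0 points/day


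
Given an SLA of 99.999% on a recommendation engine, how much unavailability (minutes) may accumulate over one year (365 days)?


Formula: allowed downtime = period * (100 - SLA) / 100
Period (year (365 days)) = 525600 minutes
Unavailability fraction = (100 - 99.999) / 100
Allowed downtime = 525600 * (100 - 99.999) / 100
Allowed downtime = 5.256 minutes

5.256 minutes


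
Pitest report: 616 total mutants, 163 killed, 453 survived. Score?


Mutation score = killed / total * 100
Mutation score = 163 / 616 * 100
Mutation score = 26.46%

26.46%


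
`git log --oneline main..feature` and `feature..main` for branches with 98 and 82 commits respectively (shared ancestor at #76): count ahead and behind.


Common ancestor: commit #76
feature commits after divergence: 98 - 76 = 22
main commits after divergence: 82 - 76 = 6
feature is 22 commits ahead of main
main is 6 commits ahead of feature

feature ahead: 22, main ahead: 6


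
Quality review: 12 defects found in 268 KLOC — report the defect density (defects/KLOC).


Defect density = defects / KLOC
Defect density = 12 / 268
Defect density = 0.045 defects/KLOC

0.045 defects/KLOC


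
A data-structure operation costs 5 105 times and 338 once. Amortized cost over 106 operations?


Formula: Amortized cost = Total cost / Operations
Total cost = (105 * 5) + (1 * 338)
Total cost = 525 + 338 = 863
Amortized = 863 / 106 = 8.1415

8.1415


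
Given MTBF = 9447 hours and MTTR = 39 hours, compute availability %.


Availability = MTBF / (MTBF + MTTR)
Availability = 9447 / (9447 + 39)
Availability = 9447 / 9486
Availability = 99.5889%

99.5889%


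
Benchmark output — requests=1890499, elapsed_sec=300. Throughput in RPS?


Formula: throughput = requests / seconds
throughput = 1890499 / 300
throughput = 6301.66 requests/second

6301.66 requests/second


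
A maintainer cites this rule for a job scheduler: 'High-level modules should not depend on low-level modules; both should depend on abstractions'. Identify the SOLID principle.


This describes the Dependency Inversion Principle (DIP)

Dependency Inversion Principle (DIP)


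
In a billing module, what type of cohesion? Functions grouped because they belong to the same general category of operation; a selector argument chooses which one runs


Reasoning: Grouped by category of activity, not by data or sequence
Type: Logical cohesion

Logical cohesion


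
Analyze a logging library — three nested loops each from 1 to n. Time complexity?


Reasoning: three levels of nesting over n
Complexity: O(n^3)

O(n^3)


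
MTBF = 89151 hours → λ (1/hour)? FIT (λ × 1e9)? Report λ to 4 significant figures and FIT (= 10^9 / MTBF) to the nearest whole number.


Formula: λ = 1 / MTBF; FIT = λ × 1e9 = 1e9 / MTBF
λ = 1 / 89151 ≈ 1.122e-05 failures/hour
FIT = 1e9 / 89151 ≈ 11217 failures per 1e9 hours (nearest whole number)

λ = 1.122e-05 /h, FIT = 11217


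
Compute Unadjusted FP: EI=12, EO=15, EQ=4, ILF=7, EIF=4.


UFP = EI*4 + EO*5 + EQ*4 + ILF*10 + EIF*7
UFP = 12*4 + 15*5 + 4*4 + 7*10 + 4*7
UFP = 48 + 75 + 16 + 70 + 28
UFP = 237

237


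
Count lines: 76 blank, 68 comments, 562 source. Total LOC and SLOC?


Total LOC = blank + comment + code
Total LOC = 76 + 68 + 562 = 706
SLOC (source only) = code = 562

Total LOC: 706, SLOC: 562


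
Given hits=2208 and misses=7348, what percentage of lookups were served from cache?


Formula: hit rate = hits / (hits + misses) * 100
hit rate = 2208 / (2208 + 7348) * 100
hit rate = 2208 / 9556 * 100
hit rate = 23.11%

23.11%


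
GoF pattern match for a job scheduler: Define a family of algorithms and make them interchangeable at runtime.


This matches the Strategy pattern

Strategy


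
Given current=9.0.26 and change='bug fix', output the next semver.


Current: 9.0.26
Change category: 'bug fix' → patch bump
SemVer rule: patch bump → increment PATCH (MAJOR and MINOR unchanged)
New: 9.0.27

9.0.27


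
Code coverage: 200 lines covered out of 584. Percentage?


Coverage = covered / total * 100
Coverage = 200 / 584 * 100
Coverage = 34.25%

34.25%


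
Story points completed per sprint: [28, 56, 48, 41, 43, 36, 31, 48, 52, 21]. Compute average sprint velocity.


Formula: Avg velocity = Total points / Number of sprints
Points: [28, 56, 48, 41, 43, 36, 31, 48, 52, 21]
Sum = 28 + 56 + 48 + 41 + 43 + 36 + 31 + 48 + 52 + 21 = 404
Avg velocity = 404 / 10 = 40.4 points/sprint

40.4 points/sprint


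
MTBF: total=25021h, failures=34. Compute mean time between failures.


Formula: MTBF = Total operating time / Number of failures
MTBF = 25021 / 34
MTBF = 735.91 hours

735.91 hours


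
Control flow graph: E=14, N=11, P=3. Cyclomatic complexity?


Formula: V(G) = E - N + 2P
V(G) = 14 - 11 + 2*3
V(G) = 3 + 6
V(G) = 9

9


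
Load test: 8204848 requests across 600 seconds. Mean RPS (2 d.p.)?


Formula: throughput = requests / seconds
throughput = 8204848 / 600
throughput = 13674.75 requests/second

13674.75 requests/second


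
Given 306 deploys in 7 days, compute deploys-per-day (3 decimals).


Formula: deployments per day = releases / days
= 306 / 7
= 43.714 deploys/day
(equivalently, 306.0 deploys/week)

43.714 deploys/day


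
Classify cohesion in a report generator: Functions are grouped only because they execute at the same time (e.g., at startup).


Reasoning: Related by timing only
Type: Temporal cohesion

Temporal cohesion


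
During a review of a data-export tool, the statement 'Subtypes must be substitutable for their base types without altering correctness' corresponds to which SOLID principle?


This describes the Liskov Substitution Principle (LSP)

Liskov Substitution Principle (LSP)


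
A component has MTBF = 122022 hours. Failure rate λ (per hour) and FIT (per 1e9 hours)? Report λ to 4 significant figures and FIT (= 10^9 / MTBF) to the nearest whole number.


Formula: λ = 1 / MTBF; FIT = λ × 1e9 = 1e9 / MTBF
λ = 1 / 122022 ≈ 8.195e-06 failures/hour
FIT = 1e9 / 122022 ≈ 8195 failures per 1e9 hours (nearest whole number)

λ = 8.195e-06 /h, FIT = 8195


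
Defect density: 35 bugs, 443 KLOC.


Defect density = defects / KLOC
Defect density = 35 / 443
Defect density = 0.079 defects/KLOC

0.079 defects/KLOC


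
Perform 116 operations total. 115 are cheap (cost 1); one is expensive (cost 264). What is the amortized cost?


Formula: Amortized cost = Total cost / Operations
Total cost = (115 * 1) + (1 * 264)
Total cost = 115 + 264 = 379
Amortized = 379 / 116 = 3.2672

3.2672


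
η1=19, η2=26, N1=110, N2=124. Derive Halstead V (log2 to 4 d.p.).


Formula: V = N * log2(η), where N = N1 + N2 and η = η1 + η2
η = 19 + 26 = 45
N = 110 + 124 = 234
log2(45) ≈ 5.4919
V = 234 * 5.4919 = 1285.10

1285.10


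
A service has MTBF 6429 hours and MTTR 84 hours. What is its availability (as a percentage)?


Availability = MTBF / (MTBF + MTTR)
Availability = 6429 / (6429 + 84)
Availability = 6429 / 6513
Availability = 98.7103%

98.7103%


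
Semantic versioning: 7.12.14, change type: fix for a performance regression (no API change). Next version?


Current: 7.12.14
Change category: 'fix for a performance regression (no API change)' → patch bump
SemVer rule: patch bump → increment PATCH (MAJOR and MINOR unchanged)
New: 7.12.15

7.12.15


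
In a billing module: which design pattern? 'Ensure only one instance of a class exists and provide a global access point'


This matches the Singleton pattern

Singleton


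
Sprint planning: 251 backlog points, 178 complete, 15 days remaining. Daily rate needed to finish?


Formula: Required rate = Remaining points / Days left
Remaining = 251 - 178 = 73 points
Required rate = 73 / 15 = 4.87 points/day

4.87 points/day


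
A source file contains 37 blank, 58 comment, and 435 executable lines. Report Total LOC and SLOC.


Total LOC = blank + comment + code
Total LOC = 37 + 58 + 435 = 530
SLOC (source only) = code = 435

Total LOC: 530, SLOC: 435


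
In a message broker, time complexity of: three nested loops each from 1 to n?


Reasoning: three levels of nesting over n
Complexity: O(n^3)

O(n^3)


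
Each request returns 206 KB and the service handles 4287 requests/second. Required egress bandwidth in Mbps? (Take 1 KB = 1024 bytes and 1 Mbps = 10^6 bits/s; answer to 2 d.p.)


Formula: Mbps = payload_bytes * RPS * 8 / 1e6
Payload per request = 206 KB = 206 * 1024 = 210944 bytes
Total bytes/sec = 210944 * 4287 = 904316928
Total bits/sec = 904316928 * 8 = 7234535424
Mbps = 7234535424 / 1e6 = 7234.54

7234.54 Mbps


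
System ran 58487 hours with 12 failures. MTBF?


Formula: MTBF = Total operating time / Number of failures
MTBF = 58487 / 12
MTBF = 4873.92 hours

4873.92 hours


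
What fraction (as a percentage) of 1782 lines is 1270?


Coverage = covered / total * 100
Coverage = 1270 / 1782 * 100
Coverage = 71.27%

71.27%


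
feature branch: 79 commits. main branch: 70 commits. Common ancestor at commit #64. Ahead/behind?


Common ancestor: commit #64
feature commits after divergence: 79 - 64 = 15
main commits after divergence: 70 - 64 = 6
feature is 15 commits ahead of main
main is 6 commits ahead of feature

feature ahead: 15, main ahead: 6


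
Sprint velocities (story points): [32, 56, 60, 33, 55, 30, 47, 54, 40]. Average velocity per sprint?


Formula: Avg velocity = Total points / Number of sprints
Points: [32, 56, 60, 33, 55, 30, 47, 54, 40]
Sum = 32 + 56 + 60 + 33 + 55 + 30 + 47 + 54 + 40 = 407
Avg velocity = 407 / 9 = 45.22 points/sprint

45.22 points/sprint


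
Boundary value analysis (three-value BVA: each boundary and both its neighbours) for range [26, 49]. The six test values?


Range: [26, 49]
Boundaries: just below min, min, min+1, max-1, max, just above max
Values: [25, 26, 27, 48, 49, 50]

[25, 26, 27, 48, 49, 50]


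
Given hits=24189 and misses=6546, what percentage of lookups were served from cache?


Formula: hit rate = hits / (hits + misses) * 100
hit rate = 24189 / (24189 + 6546) * 100
hit rate = 24189 / 30735 * 100
hit rate = 78.7%

78.7%


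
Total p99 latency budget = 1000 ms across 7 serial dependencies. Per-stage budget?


Formula: per_stage = total_budget / stages
per_stage = 1000 / 7
per_stage = 142.86 ms

142.86 ms


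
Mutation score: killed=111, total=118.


Mutation score = killed / total * 100
Mutation score = 111 / 118 * 100
Mutation score = 94.07%

94.07%


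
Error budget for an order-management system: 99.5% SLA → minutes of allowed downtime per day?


Formula: allowed downtime = period * (100 - SLA) / 100
Period (day) = 1440 minutes
Unavailability fraction = (100 - 99.5) / 100
Allowed downtime = 1440 * (100 - 99.5) / 100
Allowed downtime = 7.2 minutes

7.2 minutes


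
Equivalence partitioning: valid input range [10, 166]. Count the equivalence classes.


Valid range: [10, 166]
Class 1: x < 10 — invalid
Class 2: 10 ≤ x ≤ 166 — valid
Class 3: x > 166 — invalid
Total equivalence classes: 3

3 equivalence classes


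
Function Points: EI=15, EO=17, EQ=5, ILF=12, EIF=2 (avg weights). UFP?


UFP = EI*4 + EO*5 + EQ*4 + ILF*10 + EIF*7
UFP = 15*4 + 17*5 + 5*4 + 12*10 + 2*7
UFP = 60 + 85 + 20 + 120 + 14
UFP = 299

299


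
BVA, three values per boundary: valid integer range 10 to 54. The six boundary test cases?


Range: [10, 54]
Boundaries: just below min, min, min+1, max-1, max, just above max
Values: [9, 10, 11, 53, 54, 55]

[9, 10, 11, 53, 54, 55]


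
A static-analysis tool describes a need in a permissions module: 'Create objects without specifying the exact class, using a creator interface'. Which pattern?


This matches the Factory Method pattern

Factory Method


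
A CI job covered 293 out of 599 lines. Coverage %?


Coverage = covered / total * 100
Coverage = 293 / 599 * 100
Coverage = 48.91%

48.91%


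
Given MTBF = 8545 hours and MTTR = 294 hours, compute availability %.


Availability = MTBF / (MTBF + MTTR)
Availability = 8545 / (8545 + 294)
Availability = 8545 / 8839
Availability = 96.6738%

96.6738%


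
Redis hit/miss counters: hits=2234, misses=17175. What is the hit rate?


Formula: hit rate = hits / (hits + misses) * 100
hit rate = 2234 / (2234 + 17175) * 100
hit rate = 2234 / 19409 * 100
hit rate = 11.51%

11.51%


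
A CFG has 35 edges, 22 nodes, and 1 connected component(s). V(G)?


Formula: V(G) = E - N + 2P
V(G) = 35 - 22 + 2*1
V(G) = 13 + 2
V(G) = 15

15


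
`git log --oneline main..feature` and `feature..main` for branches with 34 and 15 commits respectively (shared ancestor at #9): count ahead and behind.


Common ancestor: commit #9
feature commits after divergence: 34 - 9 = 25
main commits after divergence: 15 - 9 = 6
feature is 25 commits ahead of main
main is 6 commits ahead of feature

feature ahead: 25, main ahead: 6


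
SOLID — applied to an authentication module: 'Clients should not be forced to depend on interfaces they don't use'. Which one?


This describes the Interface Segregation Principle (ISP)

Interface Segregation Principle (ISP)


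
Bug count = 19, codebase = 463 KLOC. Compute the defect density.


Defect density = defects / KLOC
Defect density = 19 / 463
Defect density = 0.041 defects/KLOC

0.041 defects/KLOC


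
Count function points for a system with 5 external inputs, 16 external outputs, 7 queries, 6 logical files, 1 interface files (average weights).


UFP = EI*4 + EO*5 + EQ*4 + ILF*10 + EIF*7
UFP = 5*4 + 16*5 + 7*4 + 6*10 + 1*7
UFP = 20 + 80 + 28 + 60 + 7
UFP = 195

195


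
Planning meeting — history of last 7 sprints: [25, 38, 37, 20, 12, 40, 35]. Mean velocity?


Formula: Avg velocity = Total points / Number of sprints
Points: [25, 38, 37, 20, 12, 40, 35]
Sum = 25 + 38 + 37 + 20 + 12 + 40 + 35 = 207
Avg velocity = 207 / 7 = 29.57 points/sprint

29.57 points/sprint


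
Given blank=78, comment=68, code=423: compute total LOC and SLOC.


Total LOC = blank + comment + code
Total LOC = 78 + 68 + 423 = 569
SLOC (source only) = code = 423

Total LOC: 569, SLOC: 423


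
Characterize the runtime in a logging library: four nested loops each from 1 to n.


Reasoning: four levels of nesting
Complexity: O(n^4)

O(n^4)


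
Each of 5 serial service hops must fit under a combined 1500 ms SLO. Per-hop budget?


Formula: per_stage = total_budget / stages
per_stage = 1500 / 5
per_stage = 300.0 ms

300.0 ms


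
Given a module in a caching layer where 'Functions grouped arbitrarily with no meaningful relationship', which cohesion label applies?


Reasoning: Worst: random grouping
Type: Coincidental cohesion

Coincidental cohesion


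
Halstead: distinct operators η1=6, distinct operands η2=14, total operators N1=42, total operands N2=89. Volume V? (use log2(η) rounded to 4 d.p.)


Formula: V = N * log2(η), where N = N1 + N2 and η = η1 + η2
η = 6 + 14 = 20
N = 42 + 89 = 131
log2(20) ≈ 4.3219
V = 131 * 4.3219 = 566.17

566.17


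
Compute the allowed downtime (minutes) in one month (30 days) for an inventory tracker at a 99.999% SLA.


Formula: allowed downtime = period * (100 - SLA) / 100
Period (month (30 days)) = 43200 minutes
Unavailability fraction = (100 - 99.999) / 100
Allowed downtime = 43200 * (100 - 99.999) / 100
Allowed downtime = 0.432 minutes

0.432 minutes


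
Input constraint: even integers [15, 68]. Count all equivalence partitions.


Constraint: even integers in [15, 68]
Class 1: x < 15 — out-of-range invalid
Class 2: x in [15,68] but odd — wrong type invalid
Class 3: x in [15,68] and even — valid
Class 4: x > 68 — out-of-range invalid
Total equivalence classes: 4

4 equivalence classes


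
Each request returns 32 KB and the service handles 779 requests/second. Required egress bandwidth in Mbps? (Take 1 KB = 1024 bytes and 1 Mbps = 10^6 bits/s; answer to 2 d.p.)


Formula: Mbps = payload_bytes * RPS * 8 / 1e6
Payload per request = 32 KB = 32 * 1024 = 32768 bytes
Total bytes/sec = 32768 * 779 = 25526272
Total bits/sec = 25526272 * 8 = 204210176
Mbps = 204210176 / 1e6 = 204.21

204.21 Mbps


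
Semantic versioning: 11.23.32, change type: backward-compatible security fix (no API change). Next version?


Current: 11.23.32
Change category: 'backward-compatible security fix (no API change)' → patch bump
SemVer rule: patch bump → increment PATCH (MAJOR and MINOR unchanged)
New: 11.23.33

11.23.33


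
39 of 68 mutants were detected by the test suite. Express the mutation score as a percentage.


Mutation score = killed / total * 100
Mutation score = 39 / 68 * 100
Mutation score = 57.35%

57.35%


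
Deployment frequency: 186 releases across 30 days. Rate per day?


Formula: deployments per day = releases / days
= 186 / 30
= 6.2 deploys/day
(equivalently, 43.4 deploys/week)

6.2 deploys/day


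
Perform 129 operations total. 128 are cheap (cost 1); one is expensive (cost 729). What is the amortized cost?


Formula: Amortized cost = Total cost / Operations
Total cost = (128 * 1) + (1 * 729)
Total cost = 128 + 729 = 857
Amortized = 857 / 129 = 6.6434

6.6434


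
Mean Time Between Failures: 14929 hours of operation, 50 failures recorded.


Formula: MTBF = Total operating time / Number of failures
MTBF = 14929 / 50
MTBF = 298.58 hours

298.58 hours


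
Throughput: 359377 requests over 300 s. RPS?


Formula: throughput = requests / seconds
throughput = 359377 / 300
throughput = 1197.92 requests/second

1197.92 requests/second


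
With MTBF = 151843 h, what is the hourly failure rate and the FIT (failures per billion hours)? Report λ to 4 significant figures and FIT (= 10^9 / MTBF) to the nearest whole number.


Formula: λ = 1 / MTBF; FIT = λ × 1e9 = 1e9 / MTBF
λ = 1 / 151843 ≈ 6.586e-06 failures/hour
FIT = 1e9 / 151843 ≈ 6586 failures per 1e9 hours (nearest whole number)

λ = 6.586e-06 /h, FIT = 6586


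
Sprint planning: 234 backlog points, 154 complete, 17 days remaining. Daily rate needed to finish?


Formula: Required rate = Remaining points / Days left
Remaining = 234 - 154 = 80 points
Required rate = 80 / 17 = 4.71 points/day

4.71 points/day


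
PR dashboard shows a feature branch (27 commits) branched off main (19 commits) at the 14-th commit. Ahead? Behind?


Common ancestor: commit #14
feature commits after divergence: 27 - 14 = 13
main commits after divergence: 19 - 14 = 5
feature is 13 commits ahead of main
main is 5 commits ahead of feature

feature ahead: 13, main ahead: 5


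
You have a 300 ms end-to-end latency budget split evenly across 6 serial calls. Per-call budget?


Formula: per_stage = total_budget / stages
per_stage = 300 / 6
per_stage = 50.0 ms

50.0 ms


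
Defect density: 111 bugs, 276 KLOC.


Defect density = defects / KLOC
Defect density = 111 / 276
Defect density = 0.402 defects/KLOC

0.402 defects/KLOC


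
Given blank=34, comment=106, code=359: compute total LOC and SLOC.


Total LOC = blank + comment + code
Total LOC = 34 + 106 + 359 = 499
SLOC (source only) = code = 359

Total LOC: 499, SLOC: 359


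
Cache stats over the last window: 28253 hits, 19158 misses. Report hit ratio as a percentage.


Formula: hit rate = hits / (hits + misses) * 100
hit rate = 28253 / (28253 + 19158) * 100
hit rate = 28253 / 47411 * 100
hit rate = 59.59%

59.59%


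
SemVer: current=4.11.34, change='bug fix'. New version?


Current: 4.11.34
Change category: 'bug fix' → patch bump
SemVer rule: patch bump → increment PATCH (MAJOR and MINOR unchanged)
New: 4.11.35

4.11.35


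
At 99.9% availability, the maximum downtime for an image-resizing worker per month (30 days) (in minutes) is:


Formula: allowed downtime = period * (100 - SLA) / 100
Period (month (30 days)) = 43200 minutes
Unavailability fraction = (100 - 99.9) / 100
Allowed downtime = 43200 * (100 - 99.9) / 100
Allowed downtime = 43.2 minutes

43.2 minutes


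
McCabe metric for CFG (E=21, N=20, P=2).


Formula: V(G) = E - N + 2P
V(G) = 21 - 20 + 2*2
V(G) = 1 + 4
V(G) = 5

5


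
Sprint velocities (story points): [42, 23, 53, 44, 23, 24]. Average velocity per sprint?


Formula: Avg velocity = Total points / Number of sprints
Points: [42, 23, 53, 44, 23, 24]
Sum = 42 + 23 + 53 + 44 + 23 + 24 = 209
Avg velocity = 209 / 6 = 34.83 points/sprint

34.83 points/sprint


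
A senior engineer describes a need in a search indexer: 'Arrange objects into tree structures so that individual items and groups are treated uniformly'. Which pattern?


This matches the Composite pattern

Composite


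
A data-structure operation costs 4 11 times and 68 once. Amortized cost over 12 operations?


Formula: Amortized cost = Total cost / Operations
Total cost = (11 * 4) + (1 * 68)
Total cost = 44 + 68 = 112
Amortized = 112 / 12 = 9.3333

9.3333


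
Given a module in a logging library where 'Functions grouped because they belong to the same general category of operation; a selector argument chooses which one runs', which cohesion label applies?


Reasoning: Grouped by category of activity, not by data or sequence
Type: Logical cohesion

Logical cohesion


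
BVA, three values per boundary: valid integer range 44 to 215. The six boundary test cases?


Range: [44, 215]
Boundaries: just below min, min, min+1, max-1, max, just above max
Values: [43, 44, 45, 214, 215, 216]

[43, 44, 45, 214, 215, 216]


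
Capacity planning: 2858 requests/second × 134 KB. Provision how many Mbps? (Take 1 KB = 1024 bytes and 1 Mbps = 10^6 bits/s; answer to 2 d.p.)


Formula: Mbps = payload_bytes * RPS * 8 / 1e6
Payload per request = 134 KB = 134 * 1024 = 137216 bytes
Total bytes/sec = 137216 * 2858 = 392163328
Total bits/sec = 392163328 * 8 = 3137306624
Mbps = 3137306624 / 1e6 = 3137.31

3137.31 Mbps


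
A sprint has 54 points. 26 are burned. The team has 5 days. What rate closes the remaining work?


Formula: Required rate = Remaining points / Days left
Remaining = 54 - 26 = 28 points
Required rate = 28 / 5 = 5.6 points/day

5.6 points/day


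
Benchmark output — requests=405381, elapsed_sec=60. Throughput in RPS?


Formula: throughput = requests / seconds
throughput = 405381 / 60
throughput = 6756.35 requests/second

6756.35 requests/second


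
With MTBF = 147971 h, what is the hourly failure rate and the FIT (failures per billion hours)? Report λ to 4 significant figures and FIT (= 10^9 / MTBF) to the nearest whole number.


Formula: λ = 1 / MTBF; FIT = λ × 1e9 = 1e9 / MTBF
λ = 1 / 147971 ≈ 6.758e-06 failures/hour
FIT = 1e9 / 147971 ≈ 6758 failures per 1e9 hours (nearest whole number)

λ = 6.758e-06 /h, FIT = 6758


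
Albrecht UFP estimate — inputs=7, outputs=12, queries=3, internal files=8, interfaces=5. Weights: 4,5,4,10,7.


UFP = EI*4 + EO*5 + EQ*4 + ILF*10 + EIF*7
UFP = 7*4 + 12*5 + 3*4 + 8*10 + 5*7
UFP = 28 + 60 + 12 + 80 + 35
UFP = 215

215


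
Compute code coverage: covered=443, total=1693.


Coverage = covered / total * 100
Coverage = 443 / 1693 * 100
Coverage = 26.17%

26.17%


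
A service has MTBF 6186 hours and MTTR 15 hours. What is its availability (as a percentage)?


Availability = MTBF / (MTBF + MTTR)
Availability = 6186 / (6186 + 15)
Availability = 6186 / 6201
Availability = 99.7581%

99.7581%


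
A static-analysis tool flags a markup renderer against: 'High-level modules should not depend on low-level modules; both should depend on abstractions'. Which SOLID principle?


This describes the Dependency Inversion Principle (DIP)

Dependency Inversion Principle (DIP)


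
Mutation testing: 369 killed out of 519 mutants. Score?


Mutation score = killed / total * 100
Mutation score = 369 / 519 * 100
Mutation score = 71.1%

71.1%


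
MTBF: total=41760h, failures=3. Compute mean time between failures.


Formula: MTBF = Total operating time / Number of failures
MTBF = 41760 / 3
MTBF = 13920.0 hours

13920.0 hours


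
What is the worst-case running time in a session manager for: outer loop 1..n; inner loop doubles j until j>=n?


Reasoning: linear outer times logarithmic inner
Complexity: O(n log n)

O(n log n)


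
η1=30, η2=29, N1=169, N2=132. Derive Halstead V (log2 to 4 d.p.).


Formula: V = N * log2(η), where N = N1 + N2 and η = η1 + η2
η = 30 + 29 = 59
N = 169 + 132 = 301
log2(59) ≈ 5.8826
V = 301 * 5.8826 = 1770.66

1770.66


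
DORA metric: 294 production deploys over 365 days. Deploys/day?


Formula: deployments per day = releases / days
= 294 / 365
= 0.805 deploys/day
(equivalently, 5.64 deploys/week)

0.805 deploys/day


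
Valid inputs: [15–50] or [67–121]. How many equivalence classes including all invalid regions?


Valid ranges: [15,50] and [67,121]
Class 1: x < 15 — invalid
Class 2: 15 ≤ x ≤ 50 — valid
Class 3: 50 < x < 67 — invalid (gap between ranges)
Class 4: 67 ≤ x ≤ 121 — valid
Class 5: x > 121 — invalid
Total equivalence classes: 5

5 equivalence classes


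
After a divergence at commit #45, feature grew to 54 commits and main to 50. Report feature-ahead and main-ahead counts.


Common ancestor: commit #45
feature commits after divergence: 54 - 45 = 9
main commits after divergence: 50 - 45 = 5
feature is 9 commits ahead of main
main is 5 commits ahead of feature

feature ahead: 9, main ahead: 5


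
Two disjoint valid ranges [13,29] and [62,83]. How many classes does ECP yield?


Valid ranges: [13,29] and [62,83]
Class 1: x < 13 — invalid
Class 2: 13 ≤ x ≤ 29 — valid
Class 3: 29 < x < 62 — invalid (gap between ranges)
Class 4: 62 ≤ x ≤ 83 — valid
Class 5: x > 83 — invalid
Total equivalence classes: 5

5 equivalence classes


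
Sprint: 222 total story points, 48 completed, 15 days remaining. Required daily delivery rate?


Formula: Required rate = Remaining points / Days left
Remaining = 222 - 48 = 174 points
Required rate = 174 / 15 = 11.6 points/day

11.6 points/day


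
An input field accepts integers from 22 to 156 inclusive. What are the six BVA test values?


Range: [22, 156]
Boundaries: just below min, min, min+1, max-1, max, just above max
Values: [21, 22, 23, 155, 156, 157]

[21, 22, 23, 155, 156, 157]


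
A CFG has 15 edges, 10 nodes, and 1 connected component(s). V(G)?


Formula: V(G) = E - N + 2P
V(G) = 15 - 10 + 2*1
V(G) = 5 + 2
V(G) = 7

7


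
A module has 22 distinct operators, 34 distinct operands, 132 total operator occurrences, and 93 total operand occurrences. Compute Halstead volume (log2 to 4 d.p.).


Formula: V = N * log2(η), where N = N1 + N2 and η = η1 + η2
η = 22 + 34 = 56
N = 132 + 93 = 225
log2(56) ≈ 5.8074
V = 225 * 5.8074 = 1306.67

1306.67


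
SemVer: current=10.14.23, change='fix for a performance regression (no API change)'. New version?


Current: 10.14.23
Change category: 'fix for a performance regression (no API change)' → patch bump
SemVer rule: patch bump → increment PATCH (MAJOR and MINOR unchanged)
New: 10.14.24

10.14.24


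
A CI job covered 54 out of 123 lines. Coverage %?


Coverage = covered / total * 100
Coverage = 54 / 123 * 100
Coverage = 43.9%

43.9%


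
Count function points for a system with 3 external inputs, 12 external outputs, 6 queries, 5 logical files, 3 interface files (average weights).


UFP = EI*4 + EO*5 + EQ*4 + ILF*10 + EIF*7
UFP = 3*4 + 12*5 + 6*4 + 5*10 + 3*7
UFP = 12 + 60 + 24 + 50 + 21
UFP = 167

167


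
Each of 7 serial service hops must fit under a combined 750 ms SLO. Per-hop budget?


Formula: per_stage = total_budget / stages
per_stage = 750 / 7
per_stage = 107.14 ms

107.14 ms


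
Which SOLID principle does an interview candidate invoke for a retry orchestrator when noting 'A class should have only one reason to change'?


This describes the Single Responsibility Principle (SRP)

Single Responsibility Principle (SRP)


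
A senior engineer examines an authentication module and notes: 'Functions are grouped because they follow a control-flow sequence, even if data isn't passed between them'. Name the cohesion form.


Reasoning: Grouped by order of execution within a routine, not by data flow
Type: Procedural cohesion

Procedural cohesion


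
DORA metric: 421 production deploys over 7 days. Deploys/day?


Formula: deployments per day = releases / days
= 421 / 7
= 60.143 deploys/day
(equivalently, 421.0 deploys/week)

60.143 deploys/day


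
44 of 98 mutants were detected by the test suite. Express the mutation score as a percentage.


Mutation score = killed / total * 100
Mutation score = 44 / 98 * 100
Mutation score = 44.9%

44.9%


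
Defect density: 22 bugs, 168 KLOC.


Defect density = defects / KLOC
Defect density = 22 / 168
Defect density = 0.131 defects/KLOC

0.131 defects/KLOC


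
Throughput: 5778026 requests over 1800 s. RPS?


Formula: throughput = requests / seconds
throughput = 5778026 / 1800
throughput = 3210.01 requests/second

3210.01 requests/second


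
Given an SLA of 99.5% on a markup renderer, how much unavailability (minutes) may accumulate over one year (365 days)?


Formula: allowed downtime = period * (100 - SLA) / 100
Period (year (365 days)) = 525600 minutes
Unavailability fraction = (100 - 99.5) / 100
Allowed downtime = 525600 * (100 - 99.5) / 100
Allowed downtime = 2628.0 minutes

2628.0 minutes


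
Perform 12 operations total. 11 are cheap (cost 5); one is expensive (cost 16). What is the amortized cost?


Formula: Amortized cost = Total cost / Operations
Total cost = (11 * 5) + (1 * 16)
Total cost = 55 + 16 = 71
Amortized = 71 / 12 = 5.9167

5.9167


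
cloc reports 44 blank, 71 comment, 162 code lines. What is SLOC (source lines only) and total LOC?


Total LOC = blank + comment + code
Total LOC = 44 + 71 + 162 = 277
SLOC (source only) = code = 162

Total LOC: 277, SLOC: 162


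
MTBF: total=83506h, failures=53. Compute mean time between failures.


Formula: MTBF = Total operating time / Number of failures
MTBF = 83506 / 53
MTBF = 1575.58 hours

1575.58 hours


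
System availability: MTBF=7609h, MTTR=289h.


Availability = MTBF / (MTBF + MTTR)
Availability = 7609 / (7609 + 289)
Availability = 7609 / 7898
Availability = 96.3408%

96.3408%
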